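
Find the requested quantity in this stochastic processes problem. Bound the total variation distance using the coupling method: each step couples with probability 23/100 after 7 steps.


TV distance bound <= (1-delta)^n
= (1 - 0.2300)^7
= 0.7700^7
= 0.1605

0.1605


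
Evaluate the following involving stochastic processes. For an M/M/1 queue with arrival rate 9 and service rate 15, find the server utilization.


rho = lambda/mu
= 9/15
= 0.6000

0.6000


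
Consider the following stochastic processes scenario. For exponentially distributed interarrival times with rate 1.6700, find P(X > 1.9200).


P(X > t) = exp(-lambda * t)
= exp(-1.6700 * 1.9200)
= exp(-3.2064) = 0.0405

0.0405


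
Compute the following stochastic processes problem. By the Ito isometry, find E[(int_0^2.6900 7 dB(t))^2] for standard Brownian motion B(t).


By Ito isometry: E[(int f dB)^2] = int f^2 dt
= 7^2 * 2.6900
= 49 * 2.6900 = 131.8100

131.8100


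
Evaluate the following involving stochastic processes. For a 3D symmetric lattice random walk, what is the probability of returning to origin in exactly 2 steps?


P(return in 2 steps) = P(reverse first step) = 1/(2d)
= 1/6
= 0.1667

0.1667


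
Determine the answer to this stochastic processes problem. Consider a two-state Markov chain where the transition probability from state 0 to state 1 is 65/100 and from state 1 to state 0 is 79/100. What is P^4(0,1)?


Computing P^4 by matrix multiplication.
P = [[0.3500, 0.6500], [0.7900, 0.2100]]
After raising P to the power 4:
P^4(0,1) = 0.4345

0.4345


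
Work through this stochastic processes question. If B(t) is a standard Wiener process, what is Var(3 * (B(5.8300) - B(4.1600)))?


Var(alpha*(B(t)-B(s))) = alpha^2 * (t-s)
= 3^2 * (5.8300 - 4.1600)
= 9 * 1.6700
= 15.0300

15.0300


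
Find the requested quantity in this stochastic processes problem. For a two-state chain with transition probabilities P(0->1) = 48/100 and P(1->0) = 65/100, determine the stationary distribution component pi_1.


Stationary distribution: pi_0 = p10/(p01+p10), pi_1 = p01/(p01+p10)
p01 = 0.4800, p10 = 0.6500
pi_1 = 0.4248

0.4248


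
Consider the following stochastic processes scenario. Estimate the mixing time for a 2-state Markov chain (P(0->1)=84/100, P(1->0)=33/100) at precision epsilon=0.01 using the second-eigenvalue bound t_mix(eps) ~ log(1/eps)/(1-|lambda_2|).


lambda_2 = |1 - p01 - p10| = |1 - 0.8400 - 0.3300| = 0.1700
t_mix ~ log(1/eps)/(1 - |lambda_2|)
= log(100)/(1 - 0.1700) = 4.6052/0.8300
= 5.5484

5.5484


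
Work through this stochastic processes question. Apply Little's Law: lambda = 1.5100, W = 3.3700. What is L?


Little's Law: L = lambda * W
= 1.5100 * 3.3700
= 5.0887

5.0887


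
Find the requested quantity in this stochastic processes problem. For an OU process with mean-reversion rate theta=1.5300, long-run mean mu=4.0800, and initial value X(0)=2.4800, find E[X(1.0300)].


E[X(t)] = mu + (X(0) - mu)*exp(-theta*t)
= 4.0800 + (2.4800 - 4.0800)*exp(-1.5300*1.0300)
= 4.0800 + -1.6000 * 0.2068
= 3.7491

3.7491


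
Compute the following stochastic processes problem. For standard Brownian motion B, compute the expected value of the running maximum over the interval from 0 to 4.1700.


E(max B(s)) = sqrt(2t/pi)
= sqrt(2*4.1700/pi)
= sqrt(2.6547)
= 1.6293

1.6293


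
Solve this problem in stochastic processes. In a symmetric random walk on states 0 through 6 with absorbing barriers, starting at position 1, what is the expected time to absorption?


For symmetric RW on 0,...,N with absorbing barriers, E(i) = i*(N-i)
E(1) = 1 * 5 = 5

5


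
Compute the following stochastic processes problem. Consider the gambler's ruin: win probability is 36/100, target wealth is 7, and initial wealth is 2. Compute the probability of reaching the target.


Gambler's ruin formula:
r = q/p = 0.6400/0.3600 = 1.7778
P(win) = (1 - r^i)/(1 - r^N)
= (1 - 1.7778^2)/(1 - 1.7778^7)
= 0.0392

0.0392


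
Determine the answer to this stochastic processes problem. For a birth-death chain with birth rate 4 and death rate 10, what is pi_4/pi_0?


For birth-death process, pi_n/pi_0 = (lambda/mu)^n
= (4/10)^4
= 0.0256

0.0256


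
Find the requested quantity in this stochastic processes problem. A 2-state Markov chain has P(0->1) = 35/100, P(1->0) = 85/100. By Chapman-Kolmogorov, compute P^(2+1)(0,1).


P^3 = P^2 * P^1
Computing via matrix multiplication of the transition matrix.
Entry (0,1) of P^3 = 0.2940

0.2940


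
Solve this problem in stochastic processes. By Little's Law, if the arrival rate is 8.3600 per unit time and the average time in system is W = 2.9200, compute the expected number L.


Little's Law: L = lambda * W
= 8.3600 * 2.9200
= 24.4112

24.4112


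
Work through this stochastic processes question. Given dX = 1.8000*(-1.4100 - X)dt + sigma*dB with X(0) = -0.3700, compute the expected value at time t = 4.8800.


E[X(t)] = mu + (X(0) - mu)*exp(-theta*t)
= -1.4100 + (-0.3700 - -1.4100)*exp(-1.8000*4.8800)
= -1.4100 + 1.0400 * 1.5316e-04
= -1.4098

-1.4098


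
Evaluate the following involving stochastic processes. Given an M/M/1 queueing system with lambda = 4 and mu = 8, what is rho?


rho = lambda/mu
= 4/8
= 0.5000

0.5000


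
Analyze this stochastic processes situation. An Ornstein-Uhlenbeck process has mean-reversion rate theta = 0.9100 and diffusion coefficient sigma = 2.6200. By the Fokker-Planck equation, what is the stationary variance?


Stationary variance = sigma^2 / (2*theta)
= 2.6200^2 / (2*0.9100)
= 6.8644 / 1.8200
= 3.7716

3.7716


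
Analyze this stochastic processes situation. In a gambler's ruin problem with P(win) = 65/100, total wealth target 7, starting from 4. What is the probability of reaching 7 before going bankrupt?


Gambler's ruin formula:
r = q/p = 0.3500/0.6500 = 0.5385
P(win) = (1 - r^i)/(1 - r^N)
= (1 - 0.5385^4)/(1 - 0.5385^7)
= 0.9281

0.9281


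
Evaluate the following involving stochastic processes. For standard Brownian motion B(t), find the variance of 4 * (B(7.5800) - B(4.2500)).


Var(alpha*(B(t)-B(s))) = alpha^2 * (t-s)
= 4^2 * (7.5800 - 4.2500)
= 16 * 3.3300
= 53.2800

53.2800


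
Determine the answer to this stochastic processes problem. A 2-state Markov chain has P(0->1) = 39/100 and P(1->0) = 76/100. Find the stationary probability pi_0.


Stationary distribution: pi_0 = p10/(p01+p10), pi_1 = p01/(p01+p10)
p01 = 0.3900, p10 = 0.7600
pi_0 = 0.6609

0.6609


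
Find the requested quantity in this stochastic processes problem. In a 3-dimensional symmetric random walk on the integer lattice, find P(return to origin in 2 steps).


P(return in 2 steps) = P(reverse first step) = 1/(2d)
= 1/6
= 0.1667

0.1667


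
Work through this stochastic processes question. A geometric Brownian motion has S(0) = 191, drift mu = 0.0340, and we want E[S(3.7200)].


E[S(t)] = S(0) * exp(mu * t)
= 191 * exp(0.0340 * 3.7200)
= 191 * 1.1348
= 216.7519

216.7519


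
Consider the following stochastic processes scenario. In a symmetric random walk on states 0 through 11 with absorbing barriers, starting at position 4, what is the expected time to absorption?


For symmetric RW on 0,...,N with absorbing barriers, E(i) = i*(N-i)
E(4) = 4 * 7 = 28

28


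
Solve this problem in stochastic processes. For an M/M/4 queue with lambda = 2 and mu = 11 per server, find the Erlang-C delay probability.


a = lambda/mu = 0.1818
rho = a/c = 0.0455
Erlang-C formula applied:
C(c,a) = 3.9772e-05

3.9772e-05


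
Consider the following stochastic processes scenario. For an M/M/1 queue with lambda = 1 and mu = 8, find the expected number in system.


rho = 1/8 = 0.1250
L = rho/(1-rho)
= 0.1250/0.8750
= 0.1429

0.1429


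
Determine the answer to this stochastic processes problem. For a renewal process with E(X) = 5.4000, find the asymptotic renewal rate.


Long-run renewal rate = 1/E(X)
= 1/5.4000
= 0.1852

0.1852


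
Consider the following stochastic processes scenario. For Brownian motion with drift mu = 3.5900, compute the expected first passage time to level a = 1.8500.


Expected first passage time = a/mu
= 1.8500/3.5900
= 0.5153

0.5153


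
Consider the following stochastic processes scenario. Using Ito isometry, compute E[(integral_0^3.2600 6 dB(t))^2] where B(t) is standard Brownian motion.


By Ito isometry: E[(int f dB)^2] = int f^2 dt
= 6^2 * 3.2600
= 36 * 3.2600 = 117.3600

117.3600


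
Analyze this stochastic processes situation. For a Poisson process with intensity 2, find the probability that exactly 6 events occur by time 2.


P(N(t)=k) = (lambda*t)^k * exp(-lambda*t) / k!
lambda*t = 4
= 4^6 * exp(-4) / 6!
= 4096 * 0.0183 / 720
= 0.1042

0.1042


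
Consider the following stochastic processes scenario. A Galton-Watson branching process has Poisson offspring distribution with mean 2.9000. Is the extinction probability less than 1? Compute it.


Since mu = 2.9000 > 1, extinction prob q < 1.
Solve s = exp(mu*(s-1)) iteratively.
q = 0.0668

0.0668


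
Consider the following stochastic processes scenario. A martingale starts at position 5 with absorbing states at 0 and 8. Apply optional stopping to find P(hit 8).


By optional stopping theorem: E(M at tau) = M(0) = 5
P(hit 8)*8 + P(hit 0)*0 = 5
P(hit 8) = (5 - 0)/(8 - 0) = 5/8 = 0.6250

0.6250


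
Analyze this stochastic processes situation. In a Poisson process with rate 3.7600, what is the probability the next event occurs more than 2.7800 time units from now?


P(X > t) = exp(-lambda * t)
= exp(-3.7600 * 2.7800)
= exp(-10.4528) = 2.8867e-05

2.8867e-05


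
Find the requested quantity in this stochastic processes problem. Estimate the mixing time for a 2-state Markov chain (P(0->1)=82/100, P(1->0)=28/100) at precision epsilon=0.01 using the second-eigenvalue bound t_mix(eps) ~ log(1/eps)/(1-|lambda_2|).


lambda_2 = |1 - p01 - p10| = |1 - 0.8200 - 0.2800| = 0.1000
t_mix ~ log(1/eps)/(1 - |lambda_2|)
= log(100)/(1 - 0.1000) = 4.6052/0.9000
= 5.1169

5.1169


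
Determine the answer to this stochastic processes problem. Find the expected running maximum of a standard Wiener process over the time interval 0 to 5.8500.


E(max B(s)) = sqrt(2t/pi)
= sqrt(2*5.8500/pi)
= sqrt(3.7242)
= 1.9298

1.9298


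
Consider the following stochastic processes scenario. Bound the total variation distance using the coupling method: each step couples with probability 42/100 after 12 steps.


TV distance bound <= (1-delta)^n
= (1 - 0.4200)^12
= 0.5800^12
= 0.0014

0.0014


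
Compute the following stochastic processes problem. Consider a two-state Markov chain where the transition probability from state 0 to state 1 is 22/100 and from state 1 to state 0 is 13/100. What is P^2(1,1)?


Computing P^2 by matrix multiplication.
P = [[0.7800, 0.2200], [0.1300, 0.8700]]
After raising P to the power 2:
P^2(1,1) = 0.7855

0.7855


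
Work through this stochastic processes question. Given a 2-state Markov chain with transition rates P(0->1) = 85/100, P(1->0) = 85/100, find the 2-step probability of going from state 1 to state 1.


Computing P^2 by matrix multiplication.
P = [[0.1500, 0.8500], [0.8500, 0.1500]]
After raising P to the power 2:
P^2(1,1) = 0.7450

0.7450


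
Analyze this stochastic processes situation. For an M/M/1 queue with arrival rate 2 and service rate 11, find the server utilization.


rho = lambda/mu
= 2/11
= 0.1818

0.1818


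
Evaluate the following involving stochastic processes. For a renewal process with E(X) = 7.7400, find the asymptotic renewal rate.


Long-run renewal rate = 1/E(X)
= 1/7.7400
= 0.1292

0.1292


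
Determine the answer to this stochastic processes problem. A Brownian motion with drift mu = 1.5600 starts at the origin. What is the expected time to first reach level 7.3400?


Expected first passage time = a/mu
= 7.3400/1.5600
= 4.7051

4.7051


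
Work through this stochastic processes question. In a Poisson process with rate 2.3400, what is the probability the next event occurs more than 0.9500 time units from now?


P(X > t) = exp(-lambda * t)
= exp(-2.3400 * 0.9500)
= exp(-2.2230) = 0.1083

0.1083


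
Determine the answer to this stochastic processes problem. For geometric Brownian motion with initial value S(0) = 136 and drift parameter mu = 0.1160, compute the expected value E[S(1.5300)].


E[S(t)] = S(0) * exp(mu * t)
= 136 * exp(0.1160 * 1.5300)
= 136 * 1.1942
= 162.4118

162.4118


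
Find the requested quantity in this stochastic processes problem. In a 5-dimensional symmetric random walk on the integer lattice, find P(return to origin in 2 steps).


P(return in 2 steps) = P(reverse first step) = 1/(2d)
= 1/10
= 0.1000

0.1000


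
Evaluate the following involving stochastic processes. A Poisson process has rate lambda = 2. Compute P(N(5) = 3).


P(N(t)=k) = (lambda*t)^k * exp(-lambda*t) / k!
lambda*t = 10
= 10^3 * exp(-10) / 3!
= 1000 * 4.5400e-05 / 6
= 0.0076

0.0076


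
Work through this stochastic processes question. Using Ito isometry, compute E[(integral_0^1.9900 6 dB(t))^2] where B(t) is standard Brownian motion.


By Ito isometry: E[(int f dB)^2] = int f^2 dt
= 6^2 * 1.9900
= 36 * 1.9900 = 71.6400

71.6400


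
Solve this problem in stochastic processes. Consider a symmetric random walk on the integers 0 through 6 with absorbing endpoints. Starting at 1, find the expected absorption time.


For symmetric RW on 0,...,N with absorbing barriers, E(i) = i*(N-i)
E(1) = 1 * 5 = 5

5


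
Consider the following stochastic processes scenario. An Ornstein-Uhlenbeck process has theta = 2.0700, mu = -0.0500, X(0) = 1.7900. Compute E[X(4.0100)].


E[X(t)] = mu + (X(0) - mu)*exp(-theta*t)
= -0.0500 + (1.7900 - -0.0500)*exp(-2.0700*4.0100)
= -0.0500 + 1.8400 * 2.4834e-04
= -0.0495

-0.0495


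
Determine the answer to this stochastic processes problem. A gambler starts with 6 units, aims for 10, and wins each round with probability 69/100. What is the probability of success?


Gambler's ruin formula:
r = q/p = 0.3100/0.6900 = 0.4493
P(win) = (1 - r^i)/(1 - r^N)
= (1 - 0.4493^6)/(1 - 0.4493^10)
= 0.9921

0.9921


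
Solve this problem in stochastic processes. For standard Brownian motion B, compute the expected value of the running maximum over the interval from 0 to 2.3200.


E(max B(s)) = sqrt(2t/pi)
= sqrt(2*2.3200/pi)
= sqrt(1.4770)
= 1.2153

1.2153


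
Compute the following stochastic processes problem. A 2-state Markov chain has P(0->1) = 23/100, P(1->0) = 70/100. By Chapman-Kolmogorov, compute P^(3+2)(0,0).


P^5 = P^3 * P^2
Computing via matrix multiplication of the transition matrix.
Entry (0,0) of P^5 = 0.7527

0.7527


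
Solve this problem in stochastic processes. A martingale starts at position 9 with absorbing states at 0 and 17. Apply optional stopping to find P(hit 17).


By optional stopping theorem: E(M at tau) = M(0) = 9
P(hit 17)*17 + P(hit 0)*0 = 9
P(hit 17) = (9 - 0)/(17 - 0) = 9/17 = 0.5294

0.5294


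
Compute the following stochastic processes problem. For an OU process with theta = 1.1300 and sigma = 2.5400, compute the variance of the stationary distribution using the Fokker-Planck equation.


Stationary variance = sigma^2 / (2*theta)
= 2.5400^2 / (2*1.1300)
= 6.4516 / 2.2600
= 2.8547

2.8547


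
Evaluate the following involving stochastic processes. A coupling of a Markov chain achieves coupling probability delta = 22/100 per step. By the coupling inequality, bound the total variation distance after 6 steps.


TV distance bound <= (1-delta)^n
= (1 - 0.2200)^6
= 0.7800^6
= 0.2252

0.2252


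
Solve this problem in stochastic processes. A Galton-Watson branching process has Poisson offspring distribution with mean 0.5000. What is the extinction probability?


Since mu = 0.5000 <= 1, extinction probability = 1.

1.0000


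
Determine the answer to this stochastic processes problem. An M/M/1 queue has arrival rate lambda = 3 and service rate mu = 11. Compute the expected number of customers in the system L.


rho = 3/11 = 0.2727
L = rho/(1-rho)
= 0.2727/0.7273
= 0.3750

0.3750


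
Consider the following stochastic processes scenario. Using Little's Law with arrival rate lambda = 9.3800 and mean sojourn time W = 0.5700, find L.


Little's Law: L = lambda * W
= 9.3800 * 0.5700
= 5.3466

5.3466


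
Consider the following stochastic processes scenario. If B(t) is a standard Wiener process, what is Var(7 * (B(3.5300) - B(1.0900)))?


Var(alpha*(B(t)-B(s))) = alpha^2 * (t-s)
= 7^2 * (3.5300 - 1.0900)
= 49 * 2.4400
= 119.5600

119.5600


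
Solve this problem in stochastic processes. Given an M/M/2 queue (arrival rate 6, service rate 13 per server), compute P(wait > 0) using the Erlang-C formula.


a = lambda/mu = 0.4615
rho = a/c = 0.2308
Erlang-C formula applied:
C(c,a) = 0.0865

0.0865


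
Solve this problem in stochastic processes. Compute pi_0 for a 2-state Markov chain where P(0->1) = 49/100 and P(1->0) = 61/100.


Stationary distribution: pi_0 = p10/(p01+p10), pi_1 = p01/(p01+p10)
p01 = 0.4900, p10 = 0.6100
pi_0 = 0.5545

0.5545


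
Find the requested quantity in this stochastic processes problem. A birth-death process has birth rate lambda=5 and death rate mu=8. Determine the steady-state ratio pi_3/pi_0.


For birth-death process, pi_n/pi_0 = (lambda/mu)^n
= (5/8)^3
= 0.2441

0.2441


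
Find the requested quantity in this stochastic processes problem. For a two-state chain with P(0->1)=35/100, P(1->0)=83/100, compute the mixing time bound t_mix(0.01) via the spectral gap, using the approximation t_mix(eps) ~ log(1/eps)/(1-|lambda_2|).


lambda_2 = |1 - p01 - p10| = |1 - 0.3500 - 0.8300| = 0.1800
t_mix ~ log(1/eps)/(1 - |lambda_2|)
= log(100)/(1 - 0.1800) = 4.6052/0.8200
= 5.6161

5.6161


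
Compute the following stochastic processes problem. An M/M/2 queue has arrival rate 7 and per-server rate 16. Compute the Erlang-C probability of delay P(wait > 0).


a = lambda/mu = 0.4375
rho = a/c = 0.2188
Erlang-C formula applied:
C(c,a) = 0.0785

0.0785


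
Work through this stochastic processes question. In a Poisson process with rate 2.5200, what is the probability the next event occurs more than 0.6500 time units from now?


P(X > t) = exp(-lambda * t)
= exp(-2.5200 * 0.6500)
= exp(-1.6380) = 0.1944

0.1944


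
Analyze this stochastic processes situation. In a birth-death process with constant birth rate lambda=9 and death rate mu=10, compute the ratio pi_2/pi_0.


For birth-death process, pi_n/pi_0 = (lambda/mu)^n
= (9/10)^2
= 0.8100

0.8100


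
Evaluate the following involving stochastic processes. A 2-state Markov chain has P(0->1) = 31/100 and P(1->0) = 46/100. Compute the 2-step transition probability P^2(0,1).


Computing P^2 by matrix multiplication.
P = [[0.6900, 0.3100], [0.4600, 0.5400]]
After raising P to the power 2:
P^2(0,1) = 0.3813

0.3813


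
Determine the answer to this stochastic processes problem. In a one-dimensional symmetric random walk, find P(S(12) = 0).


P(S(12) = 0) = C(12,6) / 4^6
= 924 / 4096
= 0.2256

0.2256


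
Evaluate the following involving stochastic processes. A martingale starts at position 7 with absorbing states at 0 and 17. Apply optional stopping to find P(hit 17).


By optional stopping theorem: E(M at tau) = M(0) = 7
P(hit 17)*17 + P(hit 0)*0 = 7
P(hit 17) = (7 - 0)/(17 - 0) = 7/17 = 0.4118

0.4118


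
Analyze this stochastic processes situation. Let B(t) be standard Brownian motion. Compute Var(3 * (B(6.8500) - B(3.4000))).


Var(alpha*(B(t)-B(s))) = alpha^2 * (t-s)
= 3^2 * (6.8500 - 3.4000)
= 9 * 3.4500
= 31.0500

31.0500


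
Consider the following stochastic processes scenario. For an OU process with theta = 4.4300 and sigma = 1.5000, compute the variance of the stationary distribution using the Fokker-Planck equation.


Stationary variance = sigma^2 / (2*theta)
= 1.5000^2 / (2*4.4300)
= 2.2500 / 8.8600
= 0.2540

0.2540


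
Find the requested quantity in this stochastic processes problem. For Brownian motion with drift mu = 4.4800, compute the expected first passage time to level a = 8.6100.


Expected first passage time = a/mu
= 8.6100/4.4800
= 1.9219

1.9219


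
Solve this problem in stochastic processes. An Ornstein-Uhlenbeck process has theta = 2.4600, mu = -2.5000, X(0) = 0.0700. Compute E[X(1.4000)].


E[X(t)] = mu + (X(0) - mu)*exp(-theta*t)
= -2.5000 + (0.0700 - -2.5000)*exp(-2.4600*1.4000)
= -2.5000 + 2.5700 * 0.0319
= -2.4179

-2.4179


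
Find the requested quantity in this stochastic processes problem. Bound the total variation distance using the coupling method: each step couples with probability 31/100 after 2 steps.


TV distance bound <= (1-delta)^n
= (1 - 0.3100)^2
= 0.6900^2
= 0.4761

0.4761


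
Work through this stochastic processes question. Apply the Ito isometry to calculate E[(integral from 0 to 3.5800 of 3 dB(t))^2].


By Ito isometry: E[(int f dB)^2] = int f^2 dt
= 3^2 * 3.5800
= 9 * 3.5800 = 32.2200

32.2200


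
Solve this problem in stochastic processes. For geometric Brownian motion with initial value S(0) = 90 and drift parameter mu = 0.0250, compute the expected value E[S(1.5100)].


E[S(t)] = S(0) * exp(mu * t)
= 90 * exp(0.0250 * 1.5100)
= 90 * 1.0385
= 93.4624

93.4624


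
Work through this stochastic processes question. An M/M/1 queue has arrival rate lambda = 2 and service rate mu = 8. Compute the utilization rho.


rho = lambda/mu
= 2/8
= 0.2500

0.2500


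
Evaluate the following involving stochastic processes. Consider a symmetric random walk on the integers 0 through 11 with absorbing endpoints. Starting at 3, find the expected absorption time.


For symmetric RW on 0,...,N with absorbing barriers, E(i) = i*(N-i)
E(3) = 3 * 8 = 24

24


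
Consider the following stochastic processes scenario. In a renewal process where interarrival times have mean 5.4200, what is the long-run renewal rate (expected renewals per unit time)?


Long-run renewal rate = 1/E(X)
= 1/5.4200
= 0.1845

0.1845


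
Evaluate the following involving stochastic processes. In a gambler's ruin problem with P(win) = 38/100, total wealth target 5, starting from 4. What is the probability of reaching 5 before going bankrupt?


Gambler's ruin formula:
r = q/p = 0.6200/0.3800 = 1.6316
P(win) = (1 - r^i)/(1 - r^N)
= (1 - 1.6316^4)/(1 - 1.6316^5)
= 0.5763

0.5763


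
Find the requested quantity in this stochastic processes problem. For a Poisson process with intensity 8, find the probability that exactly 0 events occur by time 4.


P(N(t)=k) = (lambda*t)^k * exp(-lambda*t) / k!
lambda*t = 32
= 32^0 * exp(-32) / 0!
= 1 * 1.2664e-14 / 1
= 1.2664e-14

1.2664e-14


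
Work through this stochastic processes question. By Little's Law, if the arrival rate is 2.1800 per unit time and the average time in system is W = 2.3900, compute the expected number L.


Little's Law: L = lambda * W
= 2.1800 * 2.3900
= 5.2102

5.2102


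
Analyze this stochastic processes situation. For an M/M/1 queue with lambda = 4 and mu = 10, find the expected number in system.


rho = 4/10 = 0.4000
L = rho/(1-rho)
= 0.4000/0.6000
= 0.6667

0.6667


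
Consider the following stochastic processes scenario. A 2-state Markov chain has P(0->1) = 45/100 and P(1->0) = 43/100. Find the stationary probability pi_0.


Stationary distribution: pi_0 = p10/(p01+p10), pi_1 = p01/(p01+p10)
p01 = 0.4500, p10 = 0.4300
pi_0 = 0.4886

0.4886


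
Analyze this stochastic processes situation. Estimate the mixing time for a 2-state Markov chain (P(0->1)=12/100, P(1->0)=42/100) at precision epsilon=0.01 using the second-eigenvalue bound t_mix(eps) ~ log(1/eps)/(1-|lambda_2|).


lambda_2 = |1 - p01 - p10| = |1 - 0.1200 - 0.4200| = 0.4600
t_mix ~ log(1/eps)/(1 - |lambda_2|)
= log(100)/(1 - 0.4600) = 4.6052/0.5400
= 8.5281

8.5281


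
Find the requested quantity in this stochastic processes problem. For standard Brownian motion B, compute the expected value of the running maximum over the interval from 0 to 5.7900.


E(max B(s)) = sqrt(2t/pi)
= sqrt(2*5.7900/pi)
= sqrt(3.6860)
= 1.9199

1.9199


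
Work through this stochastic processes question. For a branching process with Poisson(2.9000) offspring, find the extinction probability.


Since mu = 2.9000 > 1, extinction prob q < 1.
Solve s = exp(mu*(s-1)) iteratively.
q = 0.0668

0.0668


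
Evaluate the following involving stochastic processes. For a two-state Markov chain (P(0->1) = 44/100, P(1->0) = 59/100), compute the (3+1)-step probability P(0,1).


P^4 = P^3 * P^1
Computing via matrix multiplication of the transition matrix.
Entry (0,1) of P^4 = 0.4272

0.4272


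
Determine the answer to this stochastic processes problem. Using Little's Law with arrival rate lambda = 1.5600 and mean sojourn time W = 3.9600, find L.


Little's Law: L = lambda * W
= 1.5600 * 3.9600
= 6.1776

6.1776


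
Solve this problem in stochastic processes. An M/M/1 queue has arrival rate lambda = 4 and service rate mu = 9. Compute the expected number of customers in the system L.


rho = 4/9 = 0.4444
L = rho/(1-rho)
= 0.4444/0.5556
= 0.8000

0.8000


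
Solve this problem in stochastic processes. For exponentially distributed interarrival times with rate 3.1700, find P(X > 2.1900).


P(X > t) = exp(-lambda * t)
= exp(-3.1700 * 2.1900)
= exp(-6.9423) = 9.6605e-04

9.6605e-04


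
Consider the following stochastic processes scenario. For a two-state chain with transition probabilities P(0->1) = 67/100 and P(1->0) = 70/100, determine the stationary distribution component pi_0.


Stationary distribution: pi_0 = p10/(p01+p10), pi_1 = p01/(p01+p10)
p01 = 0.6700, p10 = 0.7000
pi_0 = 0.5109

0.5109


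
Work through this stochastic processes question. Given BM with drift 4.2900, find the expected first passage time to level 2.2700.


Expected first passage time = a/mu
= 2.2700/4.2900
= 0.5291

0.5291


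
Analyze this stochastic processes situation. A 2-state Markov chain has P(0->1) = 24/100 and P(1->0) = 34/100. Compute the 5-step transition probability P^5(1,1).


Computing P^5 by matrix multiplication.
P = [[0.7600, 0.2400], [0.3400, 0.6600]]
After raising P to the power 5:
P^5(1,1) = 0.4215

0.4215


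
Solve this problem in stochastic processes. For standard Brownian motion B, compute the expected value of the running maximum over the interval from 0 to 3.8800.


E(max B(s)) = sqrt(2t/pi)
= sqrt(2*3.8800/pi)
= sqrt(2.4701)
= 1.5717

1.5717


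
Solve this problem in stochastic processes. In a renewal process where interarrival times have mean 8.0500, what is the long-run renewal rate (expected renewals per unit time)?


Long-run renewal rate = 1/E(X)
= 1/8.0500
= 0.1242

0.1242


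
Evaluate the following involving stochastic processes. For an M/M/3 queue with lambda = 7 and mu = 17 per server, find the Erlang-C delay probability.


a = lambda/mu = 0.4118
rho = a/c = 0.1373
Erlang-C formula applied:
C(c,a) = 0.0089

0.0089


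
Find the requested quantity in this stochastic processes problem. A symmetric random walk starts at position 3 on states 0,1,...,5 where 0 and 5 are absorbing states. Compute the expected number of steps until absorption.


For symmetric RW on 0,...,N with absorbing barriers, E(i) = i*(N-i)
E(3) = 3 * 2 = 6

6


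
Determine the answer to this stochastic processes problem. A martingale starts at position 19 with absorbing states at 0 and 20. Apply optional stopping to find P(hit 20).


By optional stopping theorem: E(M at tau) = M(0) = 19
P(hit 20)*20 + P(hit 0)*0 = 19
P(hit 20) = (19 - 0)/(20 - 0) = 19/20 = 0.9500

0.9500


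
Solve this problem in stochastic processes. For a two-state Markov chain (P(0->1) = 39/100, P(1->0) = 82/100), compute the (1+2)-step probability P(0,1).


P^3 = P^1 * P^2
Computing via matrix multiplication of the transition matrix.
Entry (0,1) of P^3 = 0.3253

0.3253


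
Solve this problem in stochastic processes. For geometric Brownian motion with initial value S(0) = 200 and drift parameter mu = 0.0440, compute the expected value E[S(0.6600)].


E[S(t)] = S(0) * exp(mu * t)
= 200 * exp(0.0440 * 0.6600)
= 200 * 1.0295
= 205.8932

205.8932


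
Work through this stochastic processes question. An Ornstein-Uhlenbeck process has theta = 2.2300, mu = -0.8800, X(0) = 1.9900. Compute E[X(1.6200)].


E[X(t)] = mu + (X(0) - mu)*exp(-theta*t)
= -0.8800 + (1.9900 - -0.8800)*exp(-2.2300*1.6200)
= -0.8800 + 2.8700 * 0.0270
= -0.8026

-0.8026


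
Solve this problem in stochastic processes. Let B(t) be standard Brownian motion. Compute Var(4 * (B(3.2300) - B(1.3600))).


Var(alpha*(B(t)-B(s))) = alpha^2 * (t-s)
= 4^2 * (3.2300 - 1.3600)
= 16 * 1.8700
= 29.9200

29.9200


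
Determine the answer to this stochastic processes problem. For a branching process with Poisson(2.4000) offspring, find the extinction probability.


Since mu = 2.4000 > 1, extinction prob q < 1.
Solve s = exp(mu*(s-1)) iteratively.
q = 0.1214

0.1214


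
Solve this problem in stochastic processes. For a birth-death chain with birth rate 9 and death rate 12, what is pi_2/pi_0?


For birth-death process, pi_n/pi_0 = (lambda/mu)^n
= (9/12)^2
= 0.5625

0.5625


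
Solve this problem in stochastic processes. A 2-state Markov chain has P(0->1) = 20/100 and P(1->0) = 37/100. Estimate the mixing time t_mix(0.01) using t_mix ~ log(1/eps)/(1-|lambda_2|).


lambda_2 = |1 - p01 - p10| = |1 - 0.2000 - 0.3700| = 0.4300
t_mix ~ log(1/eps)/(1 - |lambda_2|)
= log(100)/(1 - 0.4300) = 4.6052/0.5700
= 8.0792

8.0792


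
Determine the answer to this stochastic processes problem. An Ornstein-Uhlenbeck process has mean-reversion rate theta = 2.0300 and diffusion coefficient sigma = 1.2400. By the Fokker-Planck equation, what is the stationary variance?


Stationary variance = sigma^2 / (2*theta)
= 1.2400^2 / (2*2.0300)
= 1.5376 / 4.0600
= 0.3787

0.3787


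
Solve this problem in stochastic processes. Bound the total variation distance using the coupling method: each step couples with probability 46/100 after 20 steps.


TV distance bound <= (1-delta)^n
= (1 - 0.4600)^20
= 0.5400^20
= 4.4450e-06

4.4450e-06


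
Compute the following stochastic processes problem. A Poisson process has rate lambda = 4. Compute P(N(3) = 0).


P(N(t)=k) = (lambda*t)^k * exp(-lambda*t) / k!
lambda*t = 12
= 12^0 * exp(-12) / 0!
= 1 * 6.1442e-06 / 1
= 6.1442e-06

6.1442e-06


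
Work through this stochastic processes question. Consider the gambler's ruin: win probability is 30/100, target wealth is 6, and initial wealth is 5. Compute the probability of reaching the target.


Gambler's ruin formula:
r = q/p = 0.7000/0.3000 = 2.3333
P(win) = (1 - r^i)/(1 - r^N)
= (1 - 2.3333^5)/(1 - 2.3333^6)
= 0.4250

0.4250


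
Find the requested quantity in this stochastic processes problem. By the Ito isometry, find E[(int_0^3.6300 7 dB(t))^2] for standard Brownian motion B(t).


By Ito isometry: E[(int f dB)^2] = int f^2 dt
= 7^2 * 3.6300
= 49 * 3.6300 = 177.8700

177.8700


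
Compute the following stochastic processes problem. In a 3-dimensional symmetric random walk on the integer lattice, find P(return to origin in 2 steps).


P(return in 2 steps) = P(reverse first step) = 1/(2d)
= 1/6
= 0.1667

0.1667


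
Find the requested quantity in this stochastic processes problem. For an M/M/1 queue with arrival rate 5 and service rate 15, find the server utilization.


rho = lambda/mu
= 5/15
= 0.3333

0.3333


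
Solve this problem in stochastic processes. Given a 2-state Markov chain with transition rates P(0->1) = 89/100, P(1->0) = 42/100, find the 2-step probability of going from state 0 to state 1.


Computing P^2 by matrix multiplication.
P = [[0.1100, 0.8900], [0.4200, 0.5800]]
After raising P to the power 2:
P^2(0,1) = 0.6141

0.6141


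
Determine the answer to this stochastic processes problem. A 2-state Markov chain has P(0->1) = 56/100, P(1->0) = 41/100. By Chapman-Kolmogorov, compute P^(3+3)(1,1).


P^6 = P^3 * P^3
Computing via matrix multiplication of the transition matrix.
Entry (1,1) of P^6 = 0.5773

0.5773


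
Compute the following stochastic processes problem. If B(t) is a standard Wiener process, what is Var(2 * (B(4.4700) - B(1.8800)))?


Var(alpha*(B(t)-B(s))) = alpha^2 * (t-s)
= 2^2 * (4.4700 - 1.8800)
= 4 * 2.5900
= 10.3600

10.3600


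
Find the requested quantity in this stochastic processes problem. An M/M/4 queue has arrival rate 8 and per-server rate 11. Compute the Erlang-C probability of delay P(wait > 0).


a = lambda/mu = 0.7273
rho = a/c = 0.1818
Erlang-C formula applied:
C(c,a) = 0.0069

0.0069


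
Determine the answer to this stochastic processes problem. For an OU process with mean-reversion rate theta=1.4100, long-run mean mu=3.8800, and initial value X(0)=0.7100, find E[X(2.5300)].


E[X(t)] = mu + (X(0) - mu)*exp(-theta*t)
= 3.8800 + (0.7100 - 3.8800)*exp(-1.4100*2.5300)
= 3.8800 + -3.1700 * 0.0282
= 3.7905

3.7905


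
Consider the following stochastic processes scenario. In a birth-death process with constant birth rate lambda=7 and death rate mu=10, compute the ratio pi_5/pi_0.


For birth-death process, pi_n/pi_0 = (lambda/mu)^n
= (7/10)^5
= 0.1681

0.1681


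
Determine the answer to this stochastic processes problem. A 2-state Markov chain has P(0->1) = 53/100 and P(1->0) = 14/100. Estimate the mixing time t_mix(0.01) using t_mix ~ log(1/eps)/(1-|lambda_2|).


lambda_2 = |1 - p01 - p10| = |1 - 0.5300 - 0.1400| = 0.3300
t_mix ~ log(1/eps)/(1 - |lambda_2|)
= log(100)/(1 - 0.3300) = 4.6052/0.6700
= 6.8734

6.8734


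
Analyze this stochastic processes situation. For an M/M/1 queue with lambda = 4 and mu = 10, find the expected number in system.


rho = 4/10 = 0.4000
L = rho/(1-rho)
= 0.4000/0.6000
= 0.6667

0.6667


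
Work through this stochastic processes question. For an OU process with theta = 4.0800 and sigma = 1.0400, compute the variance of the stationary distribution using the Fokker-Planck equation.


Stationary variance = sigma^2 / (2*theta)
= 1.0400^2 / (2*4.0800)
= 1.0816 / 8.1600
= 0.1325

0.1325


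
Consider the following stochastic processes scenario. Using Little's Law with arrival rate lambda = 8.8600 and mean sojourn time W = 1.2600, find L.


Little's Law: L = lambda * W
= 8.8600 * 1.2600
= 11.1636

11.1636


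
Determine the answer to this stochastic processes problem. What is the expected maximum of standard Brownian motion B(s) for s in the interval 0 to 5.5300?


E(max B(s)) = sqrt(2t/pi)
= sqrt(2*5.5300/pi)
= sqrt(3.5205)
= 1.8763

1.8763


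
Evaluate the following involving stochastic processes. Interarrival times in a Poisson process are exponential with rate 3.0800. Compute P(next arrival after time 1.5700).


P(X > t) = exp(-lambda * t)
= exp(-3.0800 * 1.5700)
= exp(-4.8356) = 0.0079

0.0079


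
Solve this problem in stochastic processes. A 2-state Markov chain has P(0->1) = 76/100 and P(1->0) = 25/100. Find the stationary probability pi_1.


Stationary distribution: pi_0 = p10/(p01+p10), pi_1 = p01/(p01+p10)
p01 = 0.7600, p10 = 0.2500
pi_1 = 0.7525

0.7525


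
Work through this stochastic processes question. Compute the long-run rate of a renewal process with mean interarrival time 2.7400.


Long-run renewal rate = 1/E(X)
= 1/2.7400
= 0.3650

0.3650


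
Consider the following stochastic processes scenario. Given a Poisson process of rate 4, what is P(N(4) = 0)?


P(N(t)=k) = (lambda*t)^k * exp(-lambda*t) / k!
lambda*t = 16
= 16^0 * exp(-16) / 0!
= 1 * 1.1254e-07 / 1
= 1.1254e-07

1.1254e-07


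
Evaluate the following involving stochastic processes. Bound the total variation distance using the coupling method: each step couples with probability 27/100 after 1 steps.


TV distance bound <= (1-delta)^n
= (1 - 0.2700)^1
= 0.7300^1
= 0.7300

0.7300


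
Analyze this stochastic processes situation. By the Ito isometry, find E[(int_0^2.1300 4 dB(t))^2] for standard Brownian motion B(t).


By Ito isometry: E[(int f dB)^2] = int f^2 dt
= 4^2 * 2.1300
= 16 * 2.1300 = 34.0800

34.0800


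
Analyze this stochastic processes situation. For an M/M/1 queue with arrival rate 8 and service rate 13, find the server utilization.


rho = lambda/mu
= 8/13
= 0.6154

0.6154


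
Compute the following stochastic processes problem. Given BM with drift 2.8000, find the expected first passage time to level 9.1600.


Expected first passage time = a/mu
= 9.1600/2.8000
= 3.2714

3.2714


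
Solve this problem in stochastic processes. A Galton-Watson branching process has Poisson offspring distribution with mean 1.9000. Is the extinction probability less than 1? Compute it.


Since mu = 1.9000 > 1, extinction prob q < 1.
Solve s = exp(mu*(s-1)) iteratively.
q = 0.2328

0.2328


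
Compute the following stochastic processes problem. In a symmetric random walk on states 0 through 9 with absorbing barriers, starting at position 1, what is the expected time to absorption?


For symmetric RW on 0,...,N with absorbing barriers, E(i) = i*(N-i)
E(1) = 1 * 8 = 8

8


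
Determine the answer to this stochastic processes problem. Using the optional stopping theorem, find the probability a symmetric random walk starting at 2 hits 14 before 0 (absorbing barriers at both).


By optional stopping theorem: E(M at tau) = M(0) = 2
P(hit 14)*14 + P(hit 0)*0 = 2
P(hit 14) = (2 - 0)/(14 - 0) = 1/7 = 0.1429

0.1429


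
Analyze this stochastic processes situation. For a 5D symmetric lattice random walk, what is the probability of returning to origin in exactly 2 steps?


P(return in 2 steps) = P(reverse first step) = 1/(2d)
= 1/10
= 0.1000

0.1000


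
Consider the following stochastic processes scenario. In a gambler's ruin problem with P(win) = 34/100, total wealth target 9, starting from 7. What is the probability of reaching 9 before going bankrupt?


Gambler's ruin formula:
r = q/p = 0.6600/0.3400 = 1.9412
P(win) = (1 - r^i)/(1 - r^N)
= (1 - 1.9412^7)/(1 - 1.9412^9)
= 0.2635

0.2635


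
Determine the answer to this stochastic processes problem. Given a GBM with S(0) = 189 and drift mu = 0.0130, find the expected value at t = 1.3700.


E[S(t)] = S(0) * exp(mu * t)
= 189 * exp(0.0130 * 1.3700)
= 189 * 1.0180
= 192.3962

192.3962


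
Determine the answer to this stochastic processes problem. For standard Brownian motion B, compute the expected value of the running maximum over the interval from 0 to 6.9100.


E(max B(s)) = sqrt(2t/pi)
= sqrt(2*6.9100/pi)
= sqrt(4.3990)
= 2.0974

2.0974


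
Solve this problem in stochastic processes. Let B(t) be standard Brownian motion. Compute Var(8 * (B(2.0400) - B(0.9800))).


Var(alpha*(B(t)-B(s))) = alpha^2 * (t-s)
= 8^2 * (2.0400 - 0.9800)
= 64 * 1.0600
= 67.8400

67.8400


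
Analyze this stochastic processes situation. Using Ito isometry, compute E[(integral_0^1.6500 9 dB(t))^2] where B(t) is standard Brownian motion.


By Ito isometry: E[(int f dB)^2] = int f^2 dt
= 9^2 * 1.6500
= 81 * 1.6500 = 133.6500

133.6500


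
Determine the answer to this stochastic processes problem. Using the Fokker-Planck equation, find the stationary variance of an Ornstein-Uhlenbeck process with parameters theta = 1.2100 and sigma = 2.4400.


Stationary variance = sigma^2 / (2*theta)
= 2.4400^2 / (2*1.2100)
= 5.9536 / 2.4200
= 2.4602

2.4602


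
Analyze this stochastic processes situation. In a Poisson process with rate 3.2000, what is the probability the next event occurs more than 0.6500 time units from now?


P(X > t) = exp(-lambda * t)
= exp(-3.2000 * 0.6500)
= exp(-2.0800) = 0.1249

0.1249


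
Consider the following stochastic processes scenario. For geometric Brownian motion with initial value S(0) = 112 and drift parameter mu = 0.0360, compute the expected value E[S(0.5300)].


E[S(t)] = S(0) * exp(mu * t)
= 112 * exp(0.0360 * 0.5300)
= 112 * 1.0193
= 114.1575

114.1575
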